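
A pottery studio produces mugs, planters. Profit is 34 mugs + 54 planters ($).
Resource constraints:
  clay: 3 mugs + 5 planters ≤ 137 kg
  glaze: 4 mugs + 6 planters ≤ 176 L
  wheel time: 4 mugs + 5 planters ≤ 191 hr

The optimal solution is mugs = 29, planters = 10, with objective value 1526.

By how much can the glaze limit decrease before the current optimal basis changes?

11.6

Binding constraints: clay, glaze. The basis is B = [[3,5],[4,6]] with det -2.
Per unit decrease in glaze, x* moves by d = (-2.5, 1.5).
The basis stays optimal until mugs reaches 0; allowable decrease = 11.6 L.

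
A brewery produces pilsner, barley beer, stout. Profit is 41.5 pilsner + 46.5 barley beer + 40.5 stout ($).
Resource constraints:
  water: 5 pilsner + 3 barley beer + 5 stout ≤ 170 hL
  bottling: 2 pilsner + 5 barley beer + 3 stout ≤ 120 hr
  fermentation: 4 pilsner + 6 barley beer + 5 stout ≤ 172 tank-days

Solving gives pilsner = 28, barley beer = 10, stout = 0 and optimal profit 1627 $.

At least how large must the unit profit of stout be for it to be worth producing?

47.5

Check each constraint at x*: water 170/170 (tight); bottling 106/120 (slack 14); fermentation 172/172 (tight).
By complementary slackness, y = 0 for the non-binding constraint.
From A_Bᵀ y = c: 5·y_water + 4·y_fermentation = 41.5; 3·y_water + 6·y_fermentation = 46.5.
Solving: y_water = 3.5, y_fermentation = 6.
stout enters the basis when its profit ≥ yᵀa₃ = 3.5·5 + 6·5 = 47.5.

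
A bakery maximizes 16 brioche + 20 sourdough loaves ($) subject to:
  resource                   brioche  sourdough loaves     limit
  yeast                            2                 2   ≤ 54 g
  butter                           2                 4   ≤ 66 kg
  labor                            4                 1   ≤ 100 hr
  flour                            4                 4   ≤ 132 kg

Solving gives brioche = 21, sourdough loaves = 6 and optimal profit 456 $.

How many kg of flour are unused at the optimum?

flour used = 4·21 + 4·6 = 108; slack = 132 − 108 = 24.

24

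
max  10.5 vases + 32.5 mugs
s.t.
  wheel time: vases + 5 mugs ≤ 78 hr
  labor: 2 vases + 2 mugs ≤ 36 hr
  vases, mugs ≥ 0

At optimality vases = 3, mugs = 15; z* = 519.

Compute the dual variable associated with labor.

Check each constraint at x*: wheel time 78/78 (tight); labor 36/36 (tight).
Dual feasibility on the basic columns requires 1·y_wheel time + 2·y_labor = 10.5, 5·y_wheel time + 2·y_labor = 32.5.
Solving: y_wheel time = 5.5, y_labor = 2.5.
Shadow price of labor = 2.5.

2.5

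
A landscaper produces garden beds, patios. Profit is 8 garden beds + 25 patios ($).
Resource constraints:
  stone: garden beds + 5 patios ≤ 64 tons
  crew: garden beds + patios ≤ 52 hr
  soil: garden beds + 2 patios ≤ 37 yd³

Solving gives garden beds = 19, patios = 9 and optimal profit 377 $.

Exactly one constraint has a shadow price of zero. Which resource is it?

crew

stone: 64/64 (binding)
crew: 28/52 (slack 24)
soil: 37/37 (binding)
By complementary slackness, a constraint with positive slack has shadow price 0 → crew.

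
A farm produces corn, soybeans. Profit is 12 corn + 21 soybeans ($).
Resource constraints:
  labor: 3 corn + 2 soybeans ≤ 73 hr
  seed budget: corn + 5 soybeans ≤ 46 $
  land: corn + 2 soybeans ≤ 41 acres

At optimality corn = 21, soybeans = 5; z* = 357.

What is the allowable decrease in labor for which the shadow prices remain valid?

54.6

Binding constraints: labor, seed budget. The basis is B = [[3,2],[1,5]] with det 13.
Per unit decrease in labor, x* moves by d = (-0.3846, 0.0769).
The basis stays optimal until corn reaches 0; allowable decrease = 54.6 hr.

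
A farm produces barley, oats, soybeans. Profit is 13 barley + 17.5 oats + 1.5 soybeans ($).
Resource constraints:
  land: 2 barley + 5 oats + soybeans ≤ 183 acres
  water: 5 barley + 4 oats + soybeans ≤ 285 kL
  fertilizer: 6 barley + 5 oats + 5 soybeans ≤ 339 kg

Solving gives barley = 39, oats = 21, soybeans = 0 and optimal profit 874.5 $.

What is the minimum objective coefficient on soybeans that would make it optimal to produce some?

9.5

Check each constraint at x*: land 183/183 (tight); water 279/285 (slack 6); fertilizer 339/339 (tight).
Since water is not tight, its dual is 0.
Dual feasibility on the basic columns requires 2·y_land + 6·y_fertilizer = 13, 5·y_land + 5·y_fertilizer = 17.5.
This yields shadow prices y_land = 2, y_fertilizer = 1.5.
soybeans enters the basis when its profit ≥ yᵀa₃ = 2·1 + 1.5·5 = 9.5.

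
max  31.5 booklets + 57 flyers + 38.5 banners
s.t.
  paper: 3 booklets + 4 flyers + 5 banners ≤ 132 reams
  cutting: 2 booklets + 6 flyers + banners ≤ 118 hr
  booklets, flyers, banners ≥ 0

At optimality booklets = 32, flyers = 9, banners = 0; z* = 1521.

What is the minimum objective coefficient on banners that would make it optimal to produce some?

42

Both paper and cutting are binding at x*.
Dual feasibility on the basic columns requires 3·y_paper + 2·y_cutting = 31.5, 4·y_paper + 6·y_cutting = 57.
This yields shadow prices y_paper = 7.5, y_cutting = 4.5.
banners enters the basis when its profit ≥ yᵀa₃ = 7.5·5 + 4.5·1 = 42.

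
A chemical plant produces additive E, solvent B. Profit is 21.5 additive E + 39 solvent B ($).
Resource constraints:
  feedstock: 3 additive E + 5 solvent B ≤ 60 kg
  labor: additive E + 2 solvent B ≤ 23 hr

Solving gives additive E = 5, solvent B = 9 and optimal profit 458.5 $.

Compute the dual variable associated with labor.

Check each constraint at x*: feedstock 60/60 (tight); labor 23/23 (tight).
From A_Bᵀ y = c: 3·y_feedstock + 1·y_labor = 21.5; 5·y_feedstock + 2·y_labor = 39.
Solving: y_feedstock = 4, y_labor = 9.5.
Shadow price of labor = 9.5.

9.5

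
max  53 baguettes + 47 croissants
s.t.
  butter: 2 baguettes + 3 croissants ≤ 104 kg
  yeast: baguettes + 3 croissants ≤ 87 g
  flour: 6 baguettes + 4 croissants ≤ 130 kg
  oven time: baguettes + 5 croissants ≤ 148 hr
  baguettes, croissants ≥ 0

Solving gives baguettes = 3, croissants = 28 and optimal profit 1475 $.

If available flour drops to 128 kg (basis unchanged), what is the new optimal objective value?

1459

Check each constraint at x*: butter 90/104 (slack 14); yeast 87/87 (tight); flour 130/130 (tight); oven time 143/148 (slack 5).
Since butter, oven time are not tight, their duals are 0.
From A_Bᵀ y = c: 1·y_yeast + 6·y_flour = 53; 3·y_yeast + 4·y_flour = 47.
Solving: y_yeast = 5, y_flour = 8.
Δz = y_flour·Δb = 8 × (-2) = -16, so new z* = 1475 − 16 = 1459.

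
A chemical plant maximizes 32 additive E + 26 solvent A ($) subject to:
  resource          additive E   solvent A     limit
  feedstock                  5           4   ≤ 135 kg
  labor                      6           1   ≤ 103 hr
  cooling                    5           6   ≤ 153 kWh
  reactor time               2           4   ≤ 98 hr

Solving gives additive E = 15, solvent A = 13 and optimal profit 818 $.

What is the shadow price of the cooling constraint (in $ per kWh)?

Binding: labor and cooling. Non-binding: feedstock (8 unused), reactor time (16 unused).
Slack constraints have shadow price 0 (complementary slackness).
From A_Bᵀ y = c: 6·y_labor + 5·y_cooling = 32; 1·y_labor + 6·y_cooling = 26.
This yields shadow prices y_labor = 2, y_cooling = 4.
Shadow price of cooling = 4.

4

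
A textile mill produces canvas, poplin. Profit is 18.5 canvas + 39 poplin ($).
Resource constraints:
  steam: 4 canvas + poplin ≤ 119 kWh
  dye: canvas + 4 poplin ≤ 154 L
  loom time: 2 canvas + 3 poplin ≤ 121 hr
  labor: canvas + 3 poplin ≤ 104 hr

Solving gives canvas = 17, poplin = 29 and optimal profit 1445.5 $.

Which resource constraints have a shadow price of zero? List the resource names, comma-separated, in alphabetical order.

dye, steam

steam: 97/119 (slack 22)
dye: 133/154 (slack 21)
loom time: 121/121 (binding)
labor: 104/104 (binding)
By complementary slackness, a constraint with positive slack has shadow price 0 → dye, steam.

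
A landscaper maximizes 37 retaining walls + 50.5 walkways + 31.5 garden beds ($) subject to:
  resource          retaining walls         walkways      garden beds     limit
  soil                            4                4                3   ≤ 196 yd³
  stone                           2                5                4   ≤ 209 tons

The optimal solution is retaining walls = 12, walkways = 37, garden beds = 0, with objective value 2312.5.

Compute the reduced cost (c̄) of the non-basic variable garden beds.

-7.5

At the optimum: soil uses 196 of 196 (binding); stone uses 209 of 209 (binding).
From A_Bᵀ y = c: 4·y_soil + 2·y_stone = 37; 4·y_soil + 5·y_stone = 50.5.
→ y_soil = 7 and y_stone = 4.5.
Reduced cost of garden beds: c₃ − yᵀa₃ = 31.5 − (7·3 + 4.5·4) = 31.5 − 39 = -7.5.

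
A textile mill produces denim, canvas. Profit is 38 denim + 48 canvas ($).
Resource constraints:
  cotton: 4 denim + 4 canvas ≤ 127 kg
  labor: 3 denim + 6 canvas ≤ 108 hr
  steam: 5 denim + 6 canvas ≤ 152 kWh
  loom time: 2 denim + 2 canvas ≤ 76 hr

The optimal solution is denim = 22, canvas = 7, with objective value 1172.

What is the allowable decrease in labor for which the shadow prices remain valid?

16.8

Binding constraints: labor, steam. The basis is B = [[3,6],[5,6]] with det -12.
Per unit decrease in labor, x* moves by d = (0.5, -0.4167).
The basis stays optimal until canvas reaches 0; allowable decrease = 16.8 hr.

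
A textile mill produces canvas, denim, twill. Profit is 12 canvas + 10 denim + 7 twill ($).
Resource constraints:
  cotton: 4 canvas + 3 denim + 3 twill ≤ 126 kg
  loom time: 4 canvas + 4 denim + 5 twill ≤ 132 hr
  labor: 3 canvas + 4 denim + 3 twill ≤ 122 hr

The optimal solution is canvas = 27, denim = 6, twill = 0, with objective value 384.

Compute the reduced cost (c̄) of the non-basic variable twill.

Binding: cotton and loom time. Non-binding: labor (17 unused).
By complementary slackness, y = 0 for the non-binding constraint.
The binding rows give the dual system: 4·y_cotton + 4·y_loom time = 12 and 3·y_cotton + 4·y_loom time = 10.
→ y_cotton = 2 and y_loom time = 1.
Reduced cost of twill: c₃ − yᵀa₃ = 7 − (2·3 + 1·5) = 7 − 11 = -4.

-4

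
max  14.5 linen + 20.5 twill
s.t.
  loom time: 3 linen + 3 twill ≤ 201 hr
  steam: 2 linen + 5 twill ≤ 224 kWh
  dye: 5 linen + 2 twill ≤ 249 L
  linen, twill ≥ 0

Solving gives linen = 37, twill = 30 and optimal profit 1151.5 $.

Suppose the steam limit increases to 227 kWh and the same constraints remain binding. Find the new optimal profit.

At the optimum: loom time uses 201 of 201 (binding); steam uses 224 of 224 (binding); dye uses 245 of 249 (slack = 4).
By complementary slackness, y = 0 for the non-binding constraint.
The binding rows give the dual system: 3·y_loom time + 2·y_steam = 14.5 and 3·y_loom time + 5·y_steam = 20.5.
This yields shadow prices y_loom time = 3.5, y_steam = 2.
Δz = y_steam·Δb = 2 × (3) = 6, so new z* = 1151.5 + 6 = 1157.5.

1157.5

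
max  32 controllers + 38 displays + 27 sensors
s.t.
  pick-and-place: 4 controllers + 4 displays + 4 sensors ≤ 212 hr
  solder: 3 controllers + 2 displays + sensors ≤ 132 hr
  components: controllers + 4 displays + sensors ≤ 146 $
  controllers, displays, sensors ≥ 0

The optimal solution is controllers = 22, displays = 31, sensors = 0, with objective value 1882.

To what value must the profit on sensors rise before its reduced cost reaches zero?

Binding: pick-and-place and components. Non-binding: solder (4 unused).
Since solder is not tight, its dual is 0.
Dual feasibility on the basic columns requires 4·y_pick-and-place + 1·y_components = 32, 4·y_pick-and-place + 4·y_components = 38.
This yields shadow prices y_pick-and-place = 7.5, y_components = 2.
sensors enters the basis when its profit ≥ yᵀa₃ = 7.5·4 + 2·1 = 32.

32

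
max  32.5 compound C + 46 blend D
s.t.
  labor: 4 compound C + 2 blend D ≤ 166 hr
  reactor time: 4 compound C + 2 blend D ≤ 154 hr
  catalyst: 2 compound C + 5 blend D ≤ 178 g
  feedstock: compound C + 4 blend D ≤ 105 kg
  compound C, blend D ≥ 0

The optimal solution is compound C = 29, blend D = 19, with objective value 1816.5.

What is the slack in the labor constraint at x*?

labor used = 4·29 + 2·19 = 154; slack = 166 − 154 = 12.

12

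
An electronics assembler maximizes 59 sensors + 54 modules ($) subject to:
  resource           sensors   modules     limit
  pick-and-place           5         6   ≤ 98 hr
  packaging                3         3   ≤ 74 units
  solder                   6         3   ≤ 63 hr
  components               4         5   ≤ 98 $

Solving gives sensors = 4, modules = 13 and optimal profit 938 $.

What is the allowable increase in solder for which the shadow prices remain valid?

Binding constraints: pick-and-place, solder. The basis is B = [[5,6],[6,3]] with det -21.
Per unit increase in solder, x* moves by d = (0.2857, -0.2381).
The basis stays optimal until modules reaches 0; allowable increase = 54.6 hr.

54.6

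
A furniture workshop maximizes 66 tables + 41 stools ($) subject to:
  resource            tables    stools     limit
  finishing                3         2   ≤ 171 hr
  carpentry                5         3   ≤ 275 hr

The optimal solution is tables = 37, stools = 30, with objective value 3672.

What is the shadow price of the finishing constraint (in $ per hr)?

7

At the optimum: finishing uses 171 of 171 (binding); carpentry uses 275 of 275 (binding).
The binding rows give the dual system: 3·y_finishing + 5·y_carpentry = 66 and 2·y_finishing + 3·y_carpentry = 41.
This yields shadow prices y_finishing = 7, y_carpentry = 9.
Shadow price of finishing = 7.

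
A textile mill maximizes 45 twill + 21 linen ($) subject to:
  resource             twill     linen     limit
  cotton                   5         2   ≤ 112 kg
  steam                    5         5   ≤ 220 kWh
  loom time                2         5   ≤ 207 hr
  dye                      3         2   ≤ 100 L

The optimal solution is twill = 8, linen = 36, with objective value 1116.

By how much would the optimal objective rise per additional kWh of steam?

1

At the optimum: cotton uses 112 of 112 (binding); steam uses 220 of 220 (binding); loom time uses 196 of 207 (slack = 11); dye uses 96 of 100 (slack = 4).
Since loom time, dye are not tight, their duals are 0.
From A_Bᵀ y = c: 5·y_cotton + 5·y_steam = 45; 2·y_cotton + 5·y_steam = 21.
This yields shadow prices y_cotton = 8, y_steam = 1.
Shadow price of steam = 1.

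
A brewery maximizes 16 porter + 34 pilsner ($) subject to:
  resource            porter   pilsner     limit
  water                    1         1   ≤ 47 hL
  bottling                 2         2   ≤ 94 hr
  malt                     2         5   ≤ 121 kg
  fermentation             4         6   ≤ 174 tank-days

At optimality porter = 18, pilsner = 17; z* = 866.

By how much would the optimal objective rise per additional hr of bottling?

0

At the optimum: water uses 35 of 47 (slack = 12); bottling uses 70 of 94 (slack = 24); malt uses 121 of 121 (binding); fermentation uses 174 of 174 (binding).
Slack constraints have shadow price 0 (complementary slackness).
From A_Bᵀ y = c: 2·y_malt + 4·y_fermentation = 16; 5·y_malt + 6·y_fermentation = 34.
→ y_malt = 5 and y_fermentation = 1.5.
Shadow price of bottling = 0.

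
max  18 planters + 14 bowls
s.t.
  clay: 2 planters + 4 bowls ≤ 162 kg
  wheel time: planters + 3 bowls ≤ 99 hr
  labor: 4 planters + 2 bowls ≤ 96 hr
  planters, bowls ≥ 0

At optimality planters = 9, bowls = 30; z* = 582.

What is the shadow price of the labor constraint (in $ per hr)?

At the optimum: clay uses 138 of 162 (slack = 24); wheel time uses 99 of 99 (binding); labor uses 96 of 96 (binding).
By complementary slackness, y = 0 for the non-binding constraint.
The binding rows give the dual system: 1·y_wheel time + 4·y_labor = 18 and 3·y_wheel time + 2·y_labor = 14.
This yields shadow prices y_wheel time = 2, y_labor = 4.
Shadow price of labor = 4.

4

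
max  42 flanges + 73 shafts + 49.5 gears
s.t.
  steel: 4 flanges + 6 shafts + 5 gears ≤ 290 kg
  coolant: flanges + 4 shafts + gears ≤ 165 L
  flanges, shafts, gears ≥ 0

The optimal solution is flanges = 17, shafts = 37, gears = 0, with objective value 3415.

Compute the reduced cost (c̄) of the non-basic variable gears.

Both steel and coolant are binding at x*.
The binding rows give the dual system: 4·y_steel + 1·y_coolant = 42 and 6·y_steel + 4·y_coolant = 73.
→ y_steel = 9.5 and y_coolant = 4.
Reduced cost of gears: c₃ − yᵀa₃ = 49.5 − (9.5·5 + 4·1) = 49.5 − 51.5 = -2.

-2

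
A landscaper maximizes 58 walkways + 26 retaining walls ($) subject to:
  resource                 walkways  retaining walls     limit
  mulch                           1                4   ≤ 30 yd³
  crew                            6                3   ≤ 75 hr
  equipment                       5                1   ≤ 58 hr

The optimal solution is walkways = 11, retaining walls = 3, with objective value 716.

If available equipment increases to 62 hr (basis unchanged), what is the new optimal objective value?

At the optimum: mulch uses 23 of 30 (slack = 7); crew uses 75 of 75 (binding); equipment uses 58 of 58 (binding).
By complementary slackness, y = 0 for the non-binding constraint.
Dual feasibility on the basic columns requires 6·y_crew + 5·y_equipment = 58, 3·y_crew + 1·y_equipment = 26.
→ y_crew = 8 and y_equipment = 2.
Δz = y_equipment·Δb = 2 × (4) = 8, so new z* = 716 + 8 = 724.

724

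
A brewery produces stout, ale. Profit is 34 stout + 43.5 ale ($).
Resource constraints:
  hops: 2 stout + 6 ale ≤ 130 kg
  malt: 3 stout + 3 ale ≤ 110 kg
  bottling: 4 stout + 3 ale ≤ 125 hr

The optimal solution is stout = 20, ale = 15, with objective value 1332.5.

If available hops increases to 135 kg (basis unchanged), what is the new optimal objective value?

1352.5

At the optimum: hops uses 130 of 130 (binding); malt uses 105 of 110 (slack = 5); bottling uses 125 of 125 (binding).
Since malt is not tight, its dual is 0.
Dual feasibility on the basic columns requires 2·y_hops + 4·y_bottling = 34, 6·y_hops + 3·y_bottling = 43.5.
This yields shadow prices y_hops = 4, y_bottling = 6.5.
Δz = y_hops·Δb = 4 × (5) = 20, so new z* = 1332.5 + 20 = 1352.5.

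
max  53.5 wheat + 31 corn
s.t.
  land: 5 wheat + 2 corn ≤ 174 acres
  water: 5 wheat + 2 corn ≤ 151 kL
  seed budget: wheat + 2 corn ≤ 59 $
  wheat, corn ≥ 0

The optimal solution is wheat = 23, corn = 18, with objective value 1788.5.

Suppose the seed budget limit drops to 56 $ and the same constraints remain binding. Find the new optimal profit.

1770.5

Check each constraint at x*: land 151/174 (slack 23); water 151/151 (tight); seed budget 59/59 (tight).
Slack constraints have shadow price 0 (complementary slackness).
From A_Bᵀ y = c: 5·y_water + 1·y_seed budget = 53.5; 2·y_water + 2·y_seed budget = 31.
→ y_water = 9.5 and y_seed budget = 6.
Δz = y_seed budget·Δb = 6 × (-3) = -18, so new z* = 1788.5 − 18 = 1770.5.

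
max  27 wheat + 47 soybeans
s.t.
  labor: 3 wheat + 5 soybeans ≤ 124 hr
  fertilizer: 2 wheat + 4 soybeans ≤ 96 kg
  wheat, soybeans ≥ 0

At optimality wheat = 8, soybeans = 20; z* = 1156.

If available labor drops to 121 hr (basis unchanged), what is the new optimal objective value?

1135

Both labor and fertilizer are binding at x*.
From A_Bᵀ y = c: 3·y_labor + 2·y_fertilizer = 27; 5·y_labor + 4·y_fertilizer = 47.
→ y_labor = 7 and y_fertilizer = 3.
Δz = y_labor·Δb = 7 × (-3) = -21, so new z* = 1156 − 21 = 1135.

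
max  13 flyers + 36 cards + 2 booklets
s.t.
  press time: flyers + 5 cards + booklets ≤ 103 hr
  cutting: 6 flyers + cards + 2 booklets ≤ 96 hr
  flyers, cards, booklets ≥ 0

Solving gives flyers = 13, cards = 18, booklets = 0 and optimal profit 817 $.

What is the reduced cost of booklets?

-7

Both press time and cutting are binding at x*.
From A_Bᵀ y = c: 1·y_press time + 6·y_cutting = 13; 5·y_press time + 1·y_cutting = 36.
Solving: y_press time = 7, y_cutting = 1.
Reduced cost of booklets: c₃ − yᵀa₃ = 2 − (7·1 + 1·2) = 2 − 9 = -7.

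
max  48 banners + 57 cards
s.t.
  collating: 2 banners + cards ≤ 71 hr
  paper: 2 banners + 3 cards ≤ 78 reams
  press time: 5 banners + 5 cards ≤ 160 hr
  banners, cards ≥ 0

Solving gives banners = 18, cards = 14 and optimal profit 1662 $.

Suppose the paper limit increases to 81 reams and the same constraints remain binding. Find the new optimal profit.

1689

Check each constraint at x*: collating 50/71 (slack 21); paper 78/78 (tight); press time 160/160 (tight).
Since collating is not tight, its dual is 0.
Dual feasibility on the basic columns requires 2·y_paper + 5·y_press time = 48, 3·y_paper + 5·y_press time = 57.
This yields shadow prices y_paper = 9, y_press time = 6.
Δz = y_paper·Δb = 9 × (3) = 27, so new z* = 1662 + 27 = 1689.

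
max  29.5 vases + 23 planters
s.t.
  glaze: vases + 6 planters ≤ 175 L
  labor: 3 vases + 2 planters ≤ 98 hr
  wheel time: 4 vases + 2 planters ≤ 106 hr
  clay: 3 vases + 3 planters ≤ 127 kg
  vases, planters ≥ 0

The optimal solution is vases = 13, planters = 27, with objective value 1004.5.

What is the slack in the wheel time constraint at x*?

0

wheel time used = 4·13 + 2·27 = 106; slack = 106 − 106 = 0.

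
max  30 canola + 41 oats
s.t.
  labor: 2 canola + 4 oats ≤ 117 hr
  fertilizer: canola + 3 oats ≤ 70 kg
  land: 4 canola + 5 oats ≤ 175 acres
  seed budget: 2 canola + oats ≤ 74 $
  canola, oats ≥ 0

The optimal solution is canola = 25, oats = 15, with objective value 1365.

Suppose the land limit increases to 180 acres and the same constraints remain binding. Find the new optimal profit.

1400

Check each constraint at x*: labor 110/117 (slack 7); fertilizer 70/70 (tight); land 175/175 (tight); seed budget 65/74 (slack 9).
Since labor, seed budget are not tight, their duals are 0.
The binding rows give the dual system: 1·y_fertilizer + 4·y_land = 30 and 3·y_fertilizer + 5·y_land = 41.
Solving: y_fertilizer = 2, y_land = 7.
Δz = y_land·Δb = 7 × (5) = 35, so new z* = 1365 + 35 = 1400.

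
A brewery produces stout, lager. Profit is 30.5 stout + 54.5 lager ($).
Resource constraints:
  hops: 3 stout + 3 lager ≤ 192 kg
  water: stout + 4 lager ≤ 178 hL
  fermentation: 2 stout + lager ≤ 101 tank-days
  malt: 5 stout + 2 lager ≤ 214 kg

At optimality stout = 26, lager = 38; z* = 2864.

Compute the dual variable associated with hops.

At the optimum: hops uses 192 of 192 (binding); water uses 178 of 178 (binding); fermentation uses 90 of 101 (slack = 11); malt uses 206 of 214 (slack = 8).
By complementary slackness, y = 0 for the non-binding constraints.
The binding rows give the dual system: 3·y_hops + 1·y_water = 30.5 and 3·y_hops + 4·y_water = 54.5.
→ y_hops = 7.5 and y_water = 8.
Shadow price of hops = 7.5.

7.5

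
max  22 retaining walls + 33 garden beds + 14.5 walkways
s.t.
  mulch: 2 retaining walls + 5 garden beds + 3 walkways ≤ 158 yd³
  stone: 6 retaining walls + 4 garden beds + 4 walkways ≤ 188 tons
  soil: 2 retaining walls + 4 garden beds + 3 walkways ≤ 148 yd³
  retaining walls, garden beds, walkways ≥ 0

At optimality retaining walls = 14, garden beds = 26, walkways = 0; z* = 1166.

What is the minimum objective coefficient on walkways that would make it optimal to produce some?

At the optimum: mulch uses 158 of 158 (binding); stone uses 188 of 188 (binding); soil uses 132 of 148 (slack = 16).
Since soil is not tight, its dual is 0.
The binding rows give the dual system: 2·y_mulch + 6·y_stone = 22 and 5·y_mulch + 4·y_stone = 33.
Solving: y_mulch = 5, y_stone = 2.
walkways enters the basis when its profit ≥ yᵀa₃ = 5·3 + 2·4 = 23.

23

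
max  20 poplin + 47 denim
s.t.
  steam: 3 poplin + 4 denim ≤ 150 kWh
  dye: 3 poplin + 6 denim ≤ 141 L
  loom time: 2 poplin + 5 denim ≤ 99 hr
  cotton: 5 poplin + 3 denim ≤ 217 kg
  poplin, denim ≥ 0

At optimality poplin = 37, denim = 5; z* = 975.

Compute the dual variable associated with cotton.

0

Binding: dye and loom time. Non-binding: steam (19 unused), cotton (17 unused).
Slack constraints have shadow price 0 (complementary slackness).
From A_Bᵀ y = c: 3·y_dye + 2·y_loom time = 20; 6·y_dye + 5·y_loom time = 47.
→ y_dye = 2 and y_loom time = 7.
Shadow price of cotton = 0.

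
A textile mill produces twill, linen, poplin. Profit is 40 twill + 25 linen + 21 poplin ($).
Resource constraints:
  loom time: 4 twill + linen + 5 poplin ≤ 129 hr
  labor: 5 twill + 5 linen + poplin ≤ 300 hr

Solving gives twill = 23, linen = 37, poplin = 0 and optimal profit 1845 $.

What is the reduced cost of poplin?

-8

Check each constraint at x*: loom time 129/129 (tight); labor 300/300 (tight).
The binding rows give the dual system: 4·y_loom time + 5·y_labor = 40 and 1·y_loom time + 5·y_labor = 25.
This yields shadow prices y_loom time = 5, y_labor = 4.
Reduced cost of poplin: c₃ − yᵀa₃ = 21 − (5·5 + 4·1) = 21 − 29 = -8.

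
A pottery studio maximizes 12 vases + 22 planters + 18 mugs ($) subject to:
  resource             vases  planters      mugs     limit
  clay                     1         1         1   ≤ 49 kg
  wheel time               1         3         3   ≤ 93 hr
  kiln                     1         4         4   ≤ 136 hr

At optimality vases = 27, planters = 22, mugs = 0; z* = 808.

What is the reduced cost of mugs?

At the optimum: clay uses 49 of 49 (binding); wheel time uses 93 of 93 (binding); kiln uses 115 of 136 (slack = 21).
By complementary slackness, y = 0 for the non-binding constraint.
The binding rows give the dual system: 1·y_clay + 1·y_wheel time = 12 and 1·y_clay + 3·y_wheel time = 22.
This yields shadow prices y_clay = 7, y_wheel time = 5.
Reduced cost of mugs: c₃ − yᵀa₃ = 18 − (7·1 + 5·3) = 18 − 22 = -4.

-4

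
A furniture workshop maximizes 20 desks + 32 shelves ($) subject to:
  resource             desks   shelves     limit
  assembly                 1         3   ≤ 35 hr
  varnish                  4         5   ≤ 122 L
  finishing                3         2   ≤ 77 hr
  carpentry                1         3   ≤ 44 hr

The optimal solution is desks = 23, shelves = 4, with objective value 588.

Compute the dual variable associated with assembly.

8

Check each constraint at x*: assembly 35/35 (tight); varnish 112/122 (slack 10); finishing 77/77 (tight); carpentry 35/44 (slack 9).
By complementary slackness, y = 0 for the non-binding constraints.
The binding rows give the dual system: 1·y_assembly + 3·y_finishing = 20 and 3·y_assembly + 2·y_finishing = 32.
This yields shadow prices y_assembly = 8, y_finishing = 4.
Shadow price of assembly = 8.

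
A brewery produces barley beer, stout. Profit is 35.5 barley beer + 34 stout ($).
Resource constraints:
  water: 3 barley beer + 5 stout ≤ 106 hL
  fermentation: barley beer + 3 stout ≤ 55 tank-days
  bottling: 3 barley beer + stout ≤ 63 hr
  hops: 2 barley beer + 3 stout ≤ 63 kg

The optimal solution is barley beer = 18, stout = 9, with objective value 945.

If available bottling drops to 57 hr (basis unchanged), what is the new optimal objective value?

Binding: bottling and hops. Non-binding: water (7 unused), fermentation (10 unused).
Since water, fermentation are not tight, their duals are 0.
The binding rows give the dual system: 3·y_bottling + 2·y_hops = 35.5 and 1·y_bottling + 3·y_hops = 34.
→ y_bottling = 5.5 and y_hops = 9.5.
Δz = y_bottling·Δb = 5.5 × (-6) = -33, so new z* = 945 − 33 = 912.

912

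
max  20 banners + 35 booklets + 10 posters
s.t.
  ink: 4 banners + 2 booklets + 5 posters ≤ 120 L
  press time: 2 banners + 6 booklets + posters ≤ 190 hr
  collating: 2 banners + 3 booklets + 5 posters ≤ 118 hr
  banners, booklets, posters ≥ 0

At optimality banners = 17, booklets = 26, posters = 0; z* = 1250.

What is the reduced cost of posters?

-7.5

Binding: ink and press time. Non-binding: collating (6 unused).
Slack constraints have shadow price 0 (complementary slackness).
The binding rows give the dual system: 4·y_ink + 2·y_press time = 20 and 2·y_ink + 6·y_press time = 35.
Solving: y_ink = 2.5, y_press time = 5.
Reduced cost of posters: c₃ − yᵀa₃ = 10 − (2.5·5 + 5·1) = 10 − 17.5 = -7.5.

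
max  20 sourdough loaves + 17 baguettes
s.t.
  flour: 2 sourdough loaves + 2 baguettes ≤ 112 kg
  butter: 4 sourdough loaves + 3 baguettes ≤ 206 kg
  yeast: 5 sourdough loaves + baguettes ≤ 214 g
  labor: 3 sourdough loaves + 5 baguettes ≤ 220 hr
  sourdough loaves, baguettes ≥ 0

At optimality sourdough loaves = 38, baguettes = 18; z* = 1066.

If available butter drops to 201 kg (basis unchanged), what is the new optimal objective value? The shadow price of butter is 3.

1051

Δb = -5, so new z* = 1066 + (3)·(-5) = 1066 − 15 = 1051.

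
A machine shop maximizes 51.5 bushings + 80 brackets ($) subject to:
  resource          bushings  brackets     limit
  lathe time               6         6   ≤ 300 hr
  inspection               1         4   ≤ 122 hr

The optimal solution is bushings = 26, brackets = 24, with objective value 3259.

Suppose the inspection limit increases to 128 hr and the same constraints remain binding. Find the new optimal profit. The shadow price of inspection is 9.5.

3316

Δb = 6, so new z* = 3259 + (9.5)·(6) = 3259 + 57 = 3316.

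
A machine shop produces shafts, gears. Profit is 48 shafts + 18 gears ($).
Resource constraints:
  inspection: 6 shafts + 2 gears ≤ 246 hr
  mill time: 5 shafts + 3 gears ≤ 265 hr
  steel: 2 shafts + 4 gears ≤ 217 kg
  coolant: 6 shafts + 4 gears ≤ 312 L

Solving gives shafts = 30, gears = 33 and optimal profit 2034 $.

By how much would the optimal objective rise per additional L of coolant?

1

Check each constraint at x*: inspection 246/246 (tight); mill time 249/265 (slack 16); steel 192/217 (slack 25); coolant 312/312 (tight).
Since mill time, steel are not tight, their duals are 0.
From A_Bᵀ y = c: 6·y_inspection + 6·y_coolant = 48; 2·y_inspection + 4·y_coolant = 18.
→ y_inspection = 7 and y_coolant = 1.
Shadow price of coolant = 1.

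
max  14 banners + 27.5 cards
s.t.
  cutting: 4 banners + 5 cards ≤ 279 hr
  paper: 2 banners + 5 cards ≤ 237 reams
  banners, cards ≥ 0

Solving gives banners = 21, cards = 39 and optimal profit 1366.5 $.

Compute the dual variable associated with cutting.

Both cutting and paper are binding at x*.
From A_Bᵀ y = c: 4·y_cutting + 2·y_paper = 14; 5·y_cutting + 5·y_paper = 27.5.
Solving: y_cutting = 1.5, y_paper = 4.
Shadow price of cutting = 1.5.

1.5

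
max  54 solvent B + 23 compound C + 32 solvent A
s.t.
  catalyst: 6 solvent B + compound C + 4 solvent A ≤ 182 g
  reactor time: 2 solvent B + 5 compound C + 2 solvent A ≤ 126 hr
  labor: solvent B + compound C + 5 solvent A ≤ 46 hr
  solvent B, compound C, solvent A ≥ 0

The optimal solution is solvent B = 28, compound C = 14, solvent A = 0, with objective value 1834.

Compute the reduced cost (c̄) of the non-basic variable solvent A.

Check each constraint at x*: catalyst 182/182 (tight); reactor time 126/126 (tight); labor 42/46 (slack 4).
Since labor is not tight, its dual is 0.
The binding rows give the dual system: 6·y_catalyst + 2·y_reactor time = 54 and 1·y_catalyst + 5·y_reactor time = 23.
This yields shadow prices y_catalyst = 8, y_reactor time = 3.
Reduced cost of solvent A: c₃ − yᵀa₃ = 32 − (8·4 + 3·2) = 32 − 38 = -6.

-6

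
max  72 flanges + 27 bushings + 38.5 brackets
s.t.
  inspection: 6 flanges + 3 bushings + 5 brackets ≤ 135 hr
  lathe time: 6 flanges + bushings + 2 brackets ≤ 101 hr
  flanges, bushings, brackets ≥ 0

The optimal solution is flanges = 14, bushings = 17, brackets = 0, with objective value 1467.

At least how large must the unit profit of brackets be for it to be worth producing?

Both inspection and lathe time are binding at x*.
Dual feasibility on the basic columns requires 6·y_inspection + 6·y_lathe time = 72, 3·y_inspection + 1·y_lathe time = 27.
This yields shadow prices y_inspection = 7.5, y_lathe time = 4.5.
brackets enters the basis when its profit ≥ yᵀa₃ = 7.5·5 + 4.5·2 = 46.5.

46.5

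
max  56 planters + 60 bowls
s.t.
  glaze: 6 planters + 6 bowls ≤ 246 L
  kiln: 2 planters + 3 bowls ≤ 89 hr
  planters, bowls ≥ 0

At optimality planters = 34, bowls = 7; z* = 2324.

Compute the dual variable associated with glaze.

8

Both glaze and kiln are binding at x*.
The binding rows give the dual system: 6·y_glaze + 2·y_kiln = 56 and 6·y_glaze + 3·y_kiln = 60.
→ y_glaze = 8 and y_kiln = 4.
Shadow price of glaze = 8.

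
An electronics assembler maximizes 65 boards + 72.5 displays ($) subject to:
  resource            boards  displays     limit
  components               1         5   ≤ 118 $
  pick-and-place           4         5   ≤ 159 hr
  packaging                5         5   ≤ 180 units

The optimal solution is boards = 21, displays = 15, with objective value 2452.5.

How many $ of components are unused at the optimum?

components used = 1·21 + 5·15 = 96; slack = 118 − 96 = 22.

22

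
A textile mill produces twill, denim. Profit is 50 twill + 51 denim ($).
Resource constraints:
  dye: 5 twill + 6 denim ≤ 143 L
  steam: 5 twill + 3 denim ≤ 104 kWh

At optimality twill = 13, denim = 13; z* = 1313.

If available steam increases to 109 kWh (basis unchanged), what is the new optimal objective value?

At the optimum: dye uses 143 of 143 (binding); steam uses 104 of 104 (binding).
From A_Bᵀ y = c: 5·y_dye + 5·y_steam = 50; 6·y_dye + 3·y_steam = 51.
→ y_dye = 7 and y_steam = 3.
Δz = y_steam·Δb = 3 × (5) = 15, so new z* = 1313 + 15 = 1328.

1328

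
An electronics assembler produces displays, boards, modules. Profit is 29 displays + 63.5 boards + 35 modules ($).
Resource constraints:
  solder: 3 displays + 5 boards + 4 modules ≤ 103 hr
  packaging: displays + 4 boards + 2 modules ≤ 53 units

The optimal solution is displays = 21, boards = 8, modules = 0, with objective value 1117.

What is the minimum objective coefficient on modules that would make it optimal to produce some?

Both solder and packaging are binding at x*.
The binding rows give the dual system: 3·y_solder + 1·y_packaging = 29 and 5·y_solder + 4·y_packaging = 63.5.
This yields shadow prices y_solder = 7.5, y_packaging = 6.5.
modules enters the basis when its profit ≥ yᵀa₃ = 7.5·4 + 6.5·2 = 43.

43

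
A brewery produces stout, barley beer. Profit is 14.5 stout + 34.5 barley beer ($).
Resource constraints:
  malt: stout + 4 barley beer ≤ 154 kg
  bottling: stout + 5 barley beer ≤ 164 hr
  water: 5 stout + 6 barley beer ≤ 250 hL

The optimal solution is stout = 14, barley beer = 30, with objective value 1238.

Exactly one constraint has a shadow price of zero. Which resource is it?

malt: 134/154 (slack 20)
bottling: 164/164 (binding)
water: 250/250 (binding)
By complementary slackness, a constraint with positive slack has shadow price 0 → malt.

malt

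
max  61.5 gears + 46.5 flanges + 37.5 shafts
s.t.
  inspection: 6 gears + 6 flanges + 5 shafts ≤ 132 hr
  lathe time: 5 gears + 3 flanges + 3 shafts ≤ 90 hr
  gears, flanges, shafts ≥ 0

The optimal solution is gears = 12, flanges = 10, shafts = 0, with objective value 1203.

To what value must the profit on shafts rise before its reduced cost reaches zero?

42.5

Both inspection and lathe time are binding at x*.
Dual feasibility on the basic columns requires 6·y_inspection + 5·y_lathe time = 61.5, 6·y_inspection + 3·y_lathe time = 46.5.
Solving: y_inspection = 4, y_lathe time = 7.5.
shafts enters the basis when its profit ≥ yᵀa₃ = 4·5 + 7.5·3 = 42.5.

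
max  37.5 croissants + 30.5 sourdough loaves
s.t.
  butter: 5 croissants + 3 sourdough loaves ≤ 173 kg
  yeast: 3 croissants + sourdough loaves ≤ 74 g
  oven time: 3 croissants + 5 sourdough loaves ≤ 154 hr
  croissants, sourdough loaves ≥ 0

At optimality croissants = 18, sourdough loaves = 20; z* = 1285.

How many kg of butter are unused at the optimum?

butter used = 5·18 + 3·20 = 150; slack = 173 − 150 = 23.

23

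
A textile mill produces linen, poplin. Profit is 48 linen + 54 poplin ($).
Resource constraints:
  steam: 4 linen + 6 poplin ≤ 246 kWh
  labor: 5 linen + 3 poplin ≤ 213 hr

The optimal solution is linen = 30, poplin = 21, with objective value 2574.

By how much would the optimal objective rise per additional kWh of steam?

7

Check each constraint at x*: steam 246/246 (tight); labor 213/213 (tight).
From A_Bᵀ y = c: 4·y_steam + 5·y_labor = 48; 6·y_steam + 3·y_labor = 54.
→ y_steam = 7 and y_labor = 4.
Shadow price of steam = 7.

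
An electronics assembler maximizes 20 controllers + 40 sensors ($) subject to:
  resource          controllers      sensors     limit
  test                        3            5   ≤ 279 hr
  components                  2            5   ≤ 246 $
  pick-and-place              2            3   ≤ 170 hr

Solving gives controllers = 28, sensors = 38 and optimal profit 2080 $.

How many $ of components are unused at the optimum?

components used = 2·28 + 5·38 = 246; slack = 246 − 246 = 0.

0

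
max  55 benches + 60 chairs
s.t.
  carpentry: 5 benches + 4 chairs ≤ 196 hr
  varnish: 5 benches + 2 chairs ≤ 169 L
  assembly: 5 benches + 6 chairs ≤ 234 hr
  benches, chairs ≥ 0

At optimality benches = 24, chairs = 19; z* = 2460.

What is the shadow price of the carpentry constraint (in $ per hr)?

Binding: carpentry and assembly. Non-binding: varnish (11 unused).
Since varnish is not tight, its dual is 0.
Dual feasibility on the basic columns requires 5·y_carpentry + 5·y_assembly = 55, 4·y_carpentry + 6·y_assembly = 60.
This yields shadow prices y_carpentry = 3, y_assembly = 8.
Shadow price of carpentry = 3.

3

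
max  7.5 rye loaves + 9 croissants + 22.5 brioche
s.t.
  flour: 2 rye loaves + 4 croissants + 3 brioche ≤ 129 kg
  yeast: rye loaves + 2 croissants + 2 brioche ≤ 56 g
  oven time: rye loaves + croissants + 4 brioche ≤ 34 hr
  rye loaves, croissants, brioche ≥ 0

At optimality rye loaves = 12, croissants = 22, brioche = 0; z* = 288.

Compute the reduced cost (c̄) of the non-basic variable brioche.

-4.5

At the optimum: flour uses 112 of 129 (slack = 17); yeast uses 56 of 56 (binding); oven time uses 34 of 34 (binding).
Since flour is not tight, its dual is 0.
From A_Bᵀ y = c: 1·y_yeast + 1·y_oven time = 7.5; 2·y_yeast + 1·y_oven time = 9.
This yields shadow prices y_yeast = 1.5, y_oven time = 6.
Reduced cost of brioche: c₃ − yᵀa₃ = 22.5 − (1.5·2 + 6·4) = 22.5 − 27 = -4.5.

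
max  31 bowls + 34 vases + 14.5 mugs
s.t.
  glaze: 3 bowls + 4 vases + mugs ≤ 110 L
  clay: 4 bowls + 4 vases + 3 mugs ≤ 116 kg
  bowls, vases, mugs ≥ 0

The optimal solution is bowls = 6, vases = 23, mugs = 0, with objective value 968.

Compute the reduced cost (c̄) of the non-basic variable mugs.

Check each constraint at x*: glaze 110/110 (tight); clay 116/116 (tight).
From A_Bᵀ y = c: 3·y_glaze + 4·y_clay = 31; 4·y_glaze + 4·y_clay = 34.
→ y_glaze = 3 and y_clay = 5.5.
Reduced cost of mugs: c₃ − yᵀa₃ = 14.5 − (3·1 + 5.5·3) = 14.5 − 19.5 = -5.

-5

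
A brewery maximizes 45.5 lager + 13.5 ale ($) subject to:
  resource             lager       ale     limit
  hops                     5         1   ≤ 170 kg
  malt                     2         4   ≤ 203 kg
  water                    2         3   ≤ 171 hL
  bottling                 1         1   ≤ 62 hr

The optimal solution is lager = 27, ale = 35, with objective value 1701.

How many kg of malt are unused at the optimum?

malt used = 2·27 + 4·35 = 194; slack = 203 − 194 = 9.

9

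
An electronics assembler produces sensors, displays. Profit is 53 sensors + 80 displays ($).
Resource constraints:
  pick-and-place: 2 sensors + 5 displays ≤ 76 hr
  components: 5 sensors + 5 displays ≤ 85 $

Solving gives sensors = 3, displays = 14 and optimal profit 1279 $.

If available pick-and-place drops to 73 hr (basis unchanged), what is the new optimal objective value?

1252

Check each constraint at x*: pick-and-place 76/76 (tight); components 85/85 (tight).
From A_Bᵀ y = c: 2·y_pick-and-place + 5·y_components = 53; 5·y_pick-and-place + 5·y_components = 80.
→ y_pick-and-place = 9 and y_components = 7.
Δz = y_pick-and-place·Δb = 9 × (-3) = -27, so new z* = 1279 − 27 = 1252.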